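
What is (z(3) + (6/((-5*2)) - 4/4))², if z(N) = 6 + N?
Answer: 1369/25 ≈ 54.760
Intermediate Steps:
(z(3) + (6/((-5*2)) - 4/4))² = ((6 + 3) + (6/((-5*2)) - 4/4))² = (9 + (6/(-10) - 4*¼))² = (9 + (6*(-⅒) - 1))² = (9 + (-⅗ - 1))² = (9 - 8/5)² = (37/5)² = 1369/25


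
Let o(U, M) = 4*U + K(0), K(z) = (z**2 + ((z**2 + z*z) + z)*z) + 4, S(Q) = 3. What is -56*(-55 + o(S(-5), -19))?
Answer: 2184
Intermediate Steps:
K(z) = 4 + z**2 + z*(z + 2*z**2) (K(z) = (z**2 + ((z**2 + z**2) + z)*z) + 4 = (z**2 + (2*z**2 + z)*z) + 4 = (z**2 + (z + 2*z**2)*z) + 4 = (z**2 + z*(z + 2*z**2)) + 4 = 4 + z**2 + z*(z + 2*z**2))
o(U, M) = 4 + 4*U (o(U, M) = 4*U + (4 + 2*0**2 + 2*0**3) = 4*U + (4 + 2*0 + 2*0) = 4*U + (4 + 0 + 0) = 4*U + 4 = 4 + 4*U)
-56*(-55 + o(S(-5), -19)) = -56*(-55 + (4 + 4*3)) = -56*(-55 + (4 + 12)) = -56*(-55 + 16) = -56*(-39) = 2184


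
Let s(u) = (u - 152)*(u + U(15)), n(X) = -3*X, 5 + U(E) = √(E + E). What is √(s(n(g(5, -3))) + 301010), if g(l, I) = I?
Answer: √(300438 - 143*√30) ≈ 547.41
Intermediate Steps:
U(E) = -5 + √2*√E (U(E) = -5 + √(E + E) = -5 + √(2*E) = -5 + √2*√E)
s(u) = (-152 + u)*(-5 + u + √30) (s(u) = (u - 152)*(u + (-5 + √2*√15)) = (-152 + u)*(u + (-5 + √30)) = (-152 + u)*(-5 + u + √30))
√(s(n(g(5, -3))) + 301010) = √((760 + (-3*(-3))² - (-471)*(-3) - 152*√30 + (-3*(-3))*√30) + 301010) = √((760 + 9² - 157*9 - 152*√30 + 9*√30) + 301010) = √((760 + 81 - 1413 - 152*√30 + 9*√30) + 301010) = √((-572 - 143*√30) + 301010) = √(300438 - 143*√30)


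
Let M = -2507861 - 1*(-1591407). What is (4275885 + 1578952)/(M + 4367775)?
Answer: 5854837/3451321 ≈ 1.6964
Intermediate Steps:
M = -916454 (M = -2507861 + 1591407 = -916454)
(4275885 + 1578952)/(M + 4367775) = (4275885 + 1578952)/(-916454 + 4367775) = 5854837/3451321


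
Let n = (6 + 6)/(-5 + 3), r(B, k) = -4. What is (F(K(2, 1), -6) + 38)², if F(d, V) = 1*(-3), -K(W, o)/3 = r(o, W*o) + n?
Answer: 1225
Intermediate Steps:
n = -6 (n = 12/(-2) = 12*(-½) = -6)
K(W, o) = 30 (K(W, o) = -3*(-4 - 6) = -3*(-10) = 30)
F(d, V) = -3
(F(K(2, 1), -6) + 38)² = (-3 + 38)² = 35² = 1225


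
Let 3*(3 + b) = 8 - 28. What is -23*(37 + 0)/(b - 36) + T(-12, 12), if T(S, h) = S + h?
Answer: 2553/137 ≈ 18.635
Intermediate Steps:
b = -29/3 (b = -3 + (8 - 28)/3 = -3 + (1/3)*(-20) = -3 - 20/3 = -29/3 ≈ -9.6667)
-23*(37 + 0)/(b - 36) + T(-12, 12) = -23*(37 + 0)/(-29/3 - 36) + (-12 + 12) = -851/(-137/3) + 0 = -851*(-3)/137 + 0 = -23*(-111/137) + 0 = 2553/137 + 0 = 2553/137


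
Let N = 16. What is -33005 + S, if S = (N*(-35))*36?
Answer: -53165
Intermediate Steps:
S = -20160 (S = (16*(-35))*36 = -560*36 = -20160)
-33005 + S = -33005 - 20160 = -53165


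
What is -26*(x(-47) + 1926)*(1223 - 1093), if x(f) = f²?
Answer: -13976300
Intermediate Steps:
-26*(x(-47) + 1926)*(1223 - 1093) = -26*((-47)² + 1926)*(1223 - 1093) = -26*(2209 + 1926)*130 = -107510*130 = -26*537550 = -13976300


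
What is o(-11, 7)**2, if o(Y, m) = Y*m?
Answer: 5929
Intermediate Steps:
o(-11, 7)**2 = (-11*7)**2 = (-77)**2 = 5929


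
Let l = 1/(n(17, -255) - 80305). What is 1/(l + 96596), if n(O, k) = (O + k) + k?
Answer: 80798/7804763607 ≈ 1.0352e-5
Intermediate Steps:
n(O, k) = O + 2*k
l = -1/80798 (l = 1/((17 + 2*(-255)) - 80305) = 1/((17 - 510) - 80305) = 1/(-493 - 80305) = 1/(-80798) = -1/80798 ≈ -1.2377e-5)
1/(l + 96596) = 1/(-1/80798 + 96596) = 1/(7804763607/80798) = 80798/7804763607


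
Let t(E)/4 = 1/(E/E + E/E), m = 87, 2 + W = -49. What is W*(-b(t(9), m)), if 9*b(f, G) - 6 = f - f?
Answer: 34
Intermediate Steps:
W = -51 (W = -2 - 49 = -51)
t(E) = 2 (t(E) = 4/(E/E + E/E) = 4/(1 + 1) = 4/2 = 4*(1/2) = 2)
b(f, G) = 2/3 (b(f, G) = 2/3 + (f - f)/9 = 2/3 + (1/9)*0 = 2/3 + 0 = 2/3)
W*(-b(t(9), m)) = -(-51)*2/3 = -51*(-2/3) = 34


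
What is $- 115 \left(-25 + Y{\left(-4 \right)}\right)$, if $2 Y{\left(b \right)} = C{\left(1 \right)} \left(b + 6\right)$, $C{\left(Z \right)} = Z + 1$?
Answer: $2645$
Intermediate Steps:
$C{\left(Z \right)} = 1 + Z$
$Y{\left(b \right)} = 6 + b$ ($Y{\left(b \right)} = \frac{\left(1 + 1\right) \left(b + 6\right)}{2} = \frac{2 \left(6 + b\right)}{2} = \frac{12 + 2 b}{2} = 6 + b$)
$- 115 \left(-25 + Y{\left(-4 \right)}\right) = - 115 \left(-25 + \left(6 - 4\right)\right) = - 115 \left(-25 + 2\right) = \left(-115\right) \left(-23\right) = 2645$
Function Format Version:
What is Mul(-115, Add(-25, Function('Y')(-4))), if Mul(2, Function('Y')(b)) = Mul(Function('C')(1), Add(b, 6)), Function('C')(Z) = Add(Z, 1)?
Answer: 2645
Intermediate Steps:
Function('C')(Z) = Add(1, Z)
Function('Y')(b) = Add(6, b) (Function('Y')(b) = Mul(Rational(1, 2), Mul(Add(1, 1), Add(b, 6))) = Mul(Rational(1, 2), Mul(2, Add(6, b))) = Mul(Rational(1, 2), Add(12, Mul(2, b))) = Add(6, b))
Mul(-115, Add(-25, Function('Y')(-4))) = Mul(-115, Add(-25, Add(6, -4))) = Mul(-115, Add(-25, 2)) = Mul(-115, -23) = 2645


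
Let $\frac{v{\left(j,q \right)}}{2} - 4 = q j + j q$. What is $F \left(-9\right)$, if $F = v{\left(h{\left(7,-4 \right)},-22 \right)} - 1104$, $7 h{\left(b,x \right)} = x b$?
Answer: $6696$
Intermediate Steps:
$h{\left(b,x \right)} = \frac{b x}{7}$ ($h{\left(b,x \right)} = \frac{x b}{7} = \frac{b x}{7}$)
$v{\left(j,q \right)} = 8 + 4 j q$ ($v{\left(j,q \right)} = 8 + 2 \left(q j + j q\right) = 8 + 2 \left(j q + j q\right) = 8 + 2 \cdot 2 j q = 8 + 4 j q$)
$F = -744$ ($F = \left(8 + 4 \cdot \frac{1}{7} \cdot 7 \left(-4\right) \left(-22\right)\right) - 1104 = \left(8 + 4 \left(-4\right) \left(-22\right)\right) - 1104 = \left(8 + 352\right) - 1104 = 360 - 1104 = -744$)
$F \left(-9\right) = \left(-744\right) \left(-9\right) = 6696$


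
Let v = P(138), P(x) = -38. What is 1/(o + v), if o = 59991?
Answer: 1/59953 ≈ 1.6680e-5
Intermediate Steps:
v = -38
1/(o + v) = 1/(59991 - 38) = 1/59953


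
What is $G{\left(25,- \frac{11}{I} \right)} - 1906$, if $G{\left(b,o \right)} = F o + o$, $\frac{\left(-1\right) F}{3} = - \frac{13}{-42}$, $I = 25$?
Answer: $- \frac{667111}{350} \approx -1906.0$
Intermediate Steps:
$F = - \frac{13}{14}$ ($F = - 3 \left(- \frac{13}{-42}\right) = - 3 \left(\left(-13\right) \left(- \frac{1}{42}\right)\right) = \left(-3\right) \frac{13}{42} = - \frac{13}{14} \approx -0.92857$)
$G{\left(b,o \right)} = \frac{o}{14}$ ($G{\left(b,o \right)} = - \frac{13 o}{14} + o = \frac{o}{14}$)
$G{\left(25,- \frac{11}{I} \right)} - 1906 = \frac{\left(-11\right) \frac{1}{25}}{14} - 1906 = \frac{1}{14} \left(- \frac{11}{25}\right) - 1906 = - \frac{11}{350} - 1906 = - \frac{667111}{350}$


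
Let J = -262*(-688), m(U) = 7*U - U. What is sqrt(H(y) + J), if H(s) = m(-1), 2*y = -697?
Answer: 5*sqrt(7210) ≈ 424.56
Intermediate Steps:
y = -697/2 (y = (1/2)*(-697) = -697/2 ≈ -348.50)
m(U) = 6*U
H(s) = -6 (H(s) = 6*(-1) = -6)
J = 180256
sqrt(H(y) + J) = sqrt(-6 + 180256) = sqrt(180250) = 5*sqrt(7210)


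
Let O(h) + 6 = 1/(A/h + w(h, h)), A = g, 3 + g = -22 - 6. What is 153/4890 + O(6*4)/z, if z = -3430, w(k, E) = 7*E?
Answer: 10556937/319559870 ≈ 0.033036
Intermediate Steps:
g = -31 (g = -3 + (-22 - 6) = -3 - 28 = -31)
A = -31
O(h) = -6 + 1/(-31/h + 7*h)
153/4890 + O(6*4)/z = 153/4890 + ((186 + 6*4 - 42*(6*4)²)/(-31 + 7*(6*4)²))/(-3430) = 153*(1/4890) + ((186 + 24 - 42*24²)/(-31 + 7*24²))*(-1/3430) = 51/1630 + ((186 + 24 - 42*576)/(-31 + 7*576))*(-1/3430) = 51/1630 + ((186 + 24 - 24192)/(-31 + 4032))*(-1/3430) = 51/1630 + (-23982/4001)*(-1/3430) = 51/1630 + ((1/4001)*(-23982))*(-1/3430) = 51/1630 - 23982/4001*(-1/3430) = 51/1630 + 1713/980245 = 10556937/319559870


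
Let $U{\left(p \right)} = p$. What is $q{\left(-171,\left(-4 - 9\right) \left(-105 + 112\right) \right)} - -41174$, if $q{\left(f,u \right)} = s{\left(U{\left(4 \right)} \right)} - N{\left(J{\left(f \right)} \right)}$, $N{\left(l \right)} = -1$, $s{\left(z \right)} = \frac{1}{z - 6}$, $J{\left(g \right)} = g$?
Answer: $\frac{82349}{2} \approx 41175.0$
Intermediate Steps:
$s{\left(z \right)} = \frac{1}{-6 + z}$
$q{\left(f,u \right)} = \frac{1}{2}$ ($q{\left(f,u \right)} = \frac{1}{-6 + 4} - -1 = \frac{1}{-2} + 1 = - \frac{1}{2} + 1 = \frac{1}{2}$)
$q{\left(-171,\left(-4 - 9\right) \left(-105 + 112\right) \right)} - -41174 = \frac{1}{2} - -41174 = \frac{1}{2} + 41174 = \frac{82349}{2}$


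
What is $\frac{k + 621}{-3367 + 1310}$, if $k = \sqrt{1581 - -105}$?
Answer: $- \frac{621}{2057} - \frac{\sqrt{1686}}{2057} \approx -0.32186$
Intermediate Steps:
$k = \sqrt{1686}$ ($k = \sqrt{1581 + 105} = \sqrt{1686} \approx 41.061$)
$\frac{k + 621}{-3367 + 1310} = \frac{\sqrt{1686} + 621}{-3367 + 1310} = \frac{621 + \sqrt{1686}}{-2057} = \left(621 + \sqrt{1686}\right) \left(- \frac{1}{2057}\right) = - \frac{621}{2057} - \frac{\sqrt{1686}}{2057}$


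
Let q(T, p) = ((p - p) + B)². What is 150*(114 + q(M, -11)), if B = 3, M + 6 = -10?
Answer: 18450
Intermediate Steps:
M = -16 (M = -6 - 10 = -16)
q(T, p) = 9 (q(T, p) = ((p - p) + 3)² = (0 + 3)² = 3² = 9)
150*(114 + q(M, -11)) = 150*(114 + 9) = 150*123 = 18450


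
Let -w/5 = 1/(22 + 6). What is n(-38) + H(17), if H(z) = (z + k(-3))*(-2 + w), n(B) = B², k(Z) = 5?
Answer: 19545/14 ≈ 1396.1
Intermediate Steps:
w = -5/28 (w = -5/(22 + 6) = -5/28 ≈ -0.17857)
H(z) = -305/28 - 61*z/28 (H(z) = (z + 5)*(-2 - 5/28) = (5 + z)*(-61/28) = -305/28 - 61*z/28)
n(-38) + H(17) = (-38)² + (-305/28 - 61/28*17) = 1444 + (-305/28 - 1037/28) = 1444 - 671/14 = 19545/14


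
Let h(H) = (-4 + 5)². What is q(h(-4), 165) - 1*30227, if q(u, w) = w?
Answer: -30062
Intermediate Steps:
h(H) = 1 (h(H) = 1² = 1)
q(h(-4), 165) - 1*30227 = 165 - 1*30227 = 165 - 30227 = -30062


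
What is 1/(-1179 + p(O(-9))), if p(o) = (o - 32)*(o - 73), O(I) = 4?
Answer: 1/753 ≈ 0.0013280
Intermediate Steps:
p(o) = (-73 + o)*(-32 + o) (p(o) = (-32 + o)*(-73 + o) = (-73 + o)*(-32 + o))
1/(-1179 + p(O(-9))) = 1/(-1179 + (2336 + 4² - 105*4)) = 1/(-1179 + (2336 + 16 - 420)) = 1/(-1179 + 1932) = 1/753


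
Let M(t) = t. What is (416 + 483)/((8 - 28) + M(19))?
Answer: -899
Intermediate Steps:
(416 + 483)/((8 - 28) + M(19)) = (416 + 483)/((8 - 28) + 19) = 899/(-20 + 19) = 899/(-1) = 899*(-1) = -899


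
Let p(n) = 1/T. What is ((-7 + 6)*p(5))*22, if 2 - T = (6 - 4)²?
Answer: 11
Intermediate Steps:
T = -2 (T = 2 - (6 - 4)² = 2 - 1*2² = 2 - 1*4 = 2 - 4 = -2)
p(n) = -½ (p(n) = 1/(-2) = -½)
((-7 + 6)*p(5))*22 = ((-7 + 6)*(-½))*22 = -1*(-½)*22 = (½)*22 = 11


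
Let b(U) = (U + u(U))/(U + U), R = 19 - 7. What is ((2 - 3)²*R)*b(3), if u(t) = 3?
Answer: 12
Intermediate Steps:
R = 12
b(U) = (3 + U)/(2*U) (b(U) = (U + 3)/(U + U) = (3 + U)/((2*U)) = (3 + U)*(1/(2*U)) = (3 + U)/(2*U))
((2 - 3)²*R)*b(3) = ((2 - 3)²*12)*((½)*(3 + 3)/3) = ((-1)²*12)*((½)*(⅓)*6) = (1*12)*1 = 12*1 = 12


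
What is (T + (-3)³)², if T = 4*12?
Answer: 441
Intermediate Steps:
T = 48
(T + (-3)³)² = (48 + (-3)³)² = (48 - 27)² = 21² = 441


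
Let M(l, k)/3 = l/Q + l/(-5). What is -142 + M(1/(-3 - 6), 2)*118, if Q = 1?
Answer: -2602/15 ≈ -173.47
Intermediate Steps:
M(l, k) = 12*l/5 (M(l, k) = 3*(l/1 + l/(-5)) = 3*(l*1 + l*(-1/5)) = 3*(l - l/5) = 3*(4*l/5) = 12*l/5)
-142 + M(1/(-3 - 6), 2)*118 = -142 + (12/(5*(-3 - 6)))*118 = -142 + ((12/5)/(-9))*118 = -142 + ((12/5)*(-1/9))*118 = -142 - 4/15*118 = -142 - 472/15 = -2602/15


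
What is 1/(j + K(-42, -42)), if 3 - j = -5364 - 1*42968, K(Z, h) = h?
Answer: 1/48293 ≈ 2.0707e-5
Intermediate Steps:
j = 48335 (j = 3 - (-5364 - 1*42968) = 3 - (-5364 - 42968) = 3 - 1*(-48332) = 3 + 48332 = 48335)
1/(j + K(-42, -42)) = 1/(48335 - 42) = 1/48293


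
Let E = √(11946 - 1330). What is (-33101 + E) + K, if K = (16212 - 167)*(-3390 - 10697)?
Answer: -226059016 + 2*√2654 ≈ -2.2606e+8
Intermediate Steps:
E = 2*√2654 (E = √10616 = 2*√2654 ≈ 103.03)
K = -226025915 (K = 16045*(-14087) = -226025915)
(-33101 + E) + K = (-33101 + 2*√2654) - 226025915 = -226059016 + 2*√2654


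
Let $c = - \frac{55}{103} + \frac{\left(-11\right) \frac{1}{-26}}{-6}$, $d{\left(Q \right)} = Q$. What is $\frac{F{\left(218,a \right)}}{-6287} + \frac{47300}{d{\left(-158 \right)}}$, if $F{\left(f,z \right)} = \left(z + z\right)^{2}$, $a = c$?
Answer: $- \frac{9597068563054951}{32057836265988} \approx -299.37$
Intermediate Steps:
$c = - \frac{9713}{16068}$ ($c = \left(-55\right) \frac{1}{103} + \left(-11\right) \left(- \frac{1}{26}\right) \left(- \frac{1}{6}\right) = - \frac{55}{103} + \frac{11}{26} \left(- \frac{1}{6}\right) = - \frac{55}{103} - \frac{11}{156} = - \frac{9713}{16068} \approx -0.60449$)
$a = - \frac{9713}{16068} \approx -0.60449$
$F{\left(f,z \right)} = 4 z^{2}$ ($F{\left(f,z \right)} = \left(2 z\right)^{2} = 4 z^{2}$)
$\frac{F{\left(218,a \right)}}{-6287} + \frac{47300}{d{\left(-158 \right)}} = \frac{4 \left(- \frac{9713}{16068}\right)^{2}}{-6287} + \frac{47300}{-158} = 4 \cdot \frac{94342369}{258180624} \left(- \frac{1}{6287}\right) + 47300 \left(- \frac{1}{158}\right) = \frac{94342369}{64545156} \left(- \frac{1}{6287}\right) - \frac{23650}{79} = - \frac{94342369}{405795395772} - \frac{23650}{79} = - \frac{9597068563054951}{32057836265988}$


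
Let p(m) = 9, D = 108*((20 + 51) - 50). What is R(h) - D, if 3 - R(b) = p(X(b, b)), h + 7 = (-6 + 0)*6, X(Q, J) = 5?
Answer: -2274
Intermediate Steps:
h = -43 (h = -7 + (-6 + 0)*6 = -7 - 6*6 = -7 - 36 = -43)
D = 2268 (D = 108*(71 - 50) = 108*21 = 2268)
R(b) = -6 (R(b) = 3 - 1*9 = 3 - 9 = -6)
R(h) - D = -6 - 1*2268 = -6 - 2268 = -2274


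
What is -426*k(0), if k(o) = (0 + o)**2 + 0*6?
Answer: 0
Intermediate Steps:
k(o) = o**2 (k(o) = o**2 + 0 = o**2)
-426*k(0) = -426*0**2 = -426*0 = 0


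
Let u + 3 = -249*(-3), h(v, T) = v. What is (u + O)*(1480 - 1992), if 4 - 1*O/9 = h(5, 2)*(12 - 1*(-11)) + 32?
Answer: 278016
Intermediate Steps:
u = 744 (u = -3 - 249*(-3) = -3 + 747 = 744)
O = -1287 (O = 36 - 9*(5*(12 - 1*(-11)) + 32) = 36 - 9*(5*(12 + 11) + 32) = 36 - 9*(5*23 + 32) = 36 - 9*(115 + 32) = 36 - 9*147 = 36 - 1323 = -1287)
(u + O)*(1480 - 1992) = (744 - 1287)*(1480 - 1992) = -543*(-512) = 278016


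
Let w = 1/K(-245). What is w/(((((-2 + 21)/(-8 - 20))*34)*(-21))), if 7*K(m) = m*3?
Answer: -2/101745 ≈ -1.9657e-5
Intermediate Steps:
K(m) = 3*m/7 (K(m) = (m*3)/7 = (3*m)/7 = 3*m/7)
w = -1/105 (w = 1/((3/7)*(-245)) = 1/(-105) = -1/105 ≈ -0.0095238)
w/(((((-2 + 21)/(-8 - 20))*34)*(-21))) = -(-(-8 - 20)/(714*(-2 + 21)))/105 = -1/(105*(((19/(-28))*34)*(-21))) = -1/(105*(((19*(-1/28))*34)*(-21))) = -1/(105*(-19/28*34*(-21))) = -1/(105*((-323/14*(-21)))) = -1/(105*969/2) = -1/105*2/969 = -2/101745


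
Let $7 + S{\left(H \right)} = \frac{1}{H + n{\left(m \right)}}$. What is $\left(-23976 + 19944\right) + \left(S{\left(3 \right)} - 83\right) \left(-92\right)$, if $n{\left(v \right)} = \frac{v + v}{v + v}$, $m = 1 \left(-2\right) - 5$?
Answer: $4225$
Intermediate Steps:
$m = -7$ ($m = -2 - 5 = -7$)
$n{\left(v \right)} = 1$ ($n{\left(v \right)} = \frac{2 v}{2 v} = 2 v \frac{1}{2 v} = 1$)
$S{\left(H \right)} = -7 + \frac{1}{1 + H}$ ($S{\left(H \right)} = -7 + \frac{1}{H + 1} = -7 + \frac{1}{1 + H}$)
$\left(-23976 + 19944\right) + \left(S{\left(3 \right)} - 83\right) \left(-92\right) = \left(-23976 + 19944\right) + \left(\frac{-6 - 21}{1 + 3} - 83\right) \left(-92\right) = -4032 + \left(\frac{-6 - 21}{4} - 83\right) \left(-92\right) = -4032 + \left(\frac{1}{4} \left(-27\right) - 83\right) \left(-92\right) = -4032 + \left(- \frac{27}{4} - 83\right) \left(-92\right) = -4032 - -8257 = -4032 + 8257 = 4225$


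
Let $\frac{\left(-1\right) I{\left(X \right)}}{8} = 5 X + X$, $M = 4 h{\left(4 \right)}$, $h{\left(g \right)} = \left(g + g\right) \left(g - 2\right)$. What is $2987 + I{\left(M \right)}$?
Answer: $-85$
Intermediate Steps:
$h{\left(g \right)} = 2 g \left(-2 + g\right)$
$M = 64$ ($M = 4 \cdot 2 \cdot 4 \left(-2 + 4\right) = 4 \cdot 2 \cdot 4 \cdot 2 = 4 \cdot 16 = 64$)
$I{\left(X \right)} = - 48 X$ ($I{\left(X \right)} = - 8 \left(5 X + X\right) = - 8 \cdot 6 X = - 48 X$)
$2987 + I{\left(M \right)} = 2987 - 3072 = -85$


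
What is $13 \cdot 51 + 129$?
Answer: $792$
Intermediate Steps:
$13 \cdot 51 + 129 = 663 + 129 = 792$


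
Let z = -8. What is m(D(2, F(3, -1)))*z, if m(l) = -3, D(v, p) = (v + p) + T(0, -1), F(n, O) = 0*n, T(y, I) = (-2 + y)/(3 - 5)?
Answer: 24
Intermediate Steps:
T(y, I) = 1 - y/2 (T(y, I) = (-2 + y)/(-2) = (-2 + y)*(-1/2) = 1 - y/2)
F(n, O) = 0
D(v, p) = 1 + p + v (D(v, p) = (v + p) + (1 - 1/2*0) = (p + v) + (1 + 0) = (p + v) + 1 = 1 + p + v)
m(D(2, F(3, -1)))*z = -3*(-8) = 24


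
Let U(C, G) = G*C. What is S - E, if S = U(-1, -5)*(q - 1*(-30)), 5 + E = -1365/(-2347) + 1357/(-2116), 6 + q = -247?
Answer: -239662747/215924 ≈ -1109.9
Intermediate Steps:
q = -253 (q = -6 - 247 = -253)
U(C, G) = C*G
E = -1092513/215924 (E = -5 + (-1365/(-2347) + 1357/(-2116)) = -5 + (-1365*(-1/2347) + 1357*(-1/2116)) = -5 + (1365/2347 - 59/92) = -5 - 12893/215924 = -1092513/215924 ≈ -5.0597)
S = -1115 (S = (-1*(-5))*(-253 - 1*(-30)) = 5*(-253 + 30) = 5*(-223) = -1115)
S - E = -1115 - 1*(-1092513/215924) = -1115 + 1092513/215924 = -239662747/215924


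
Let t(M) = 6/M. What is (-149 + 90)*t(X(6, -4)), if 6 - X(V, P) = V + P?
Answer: -177/2 ≈ -88.500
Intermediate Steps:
X(V, P) = 6 - P - V (X(V, P) = 6 - (V + P) = 6 - (P + V) = 6 + (-P - V) = 6 - P - V)
(-149 + 90)*t(X(6, -4)) = (-149 + 90)*(6/(6 - 1*(-4) - 1*6)) = -354/(6 + 4 - 6) = -354/4 = -59*3/2 = -177/2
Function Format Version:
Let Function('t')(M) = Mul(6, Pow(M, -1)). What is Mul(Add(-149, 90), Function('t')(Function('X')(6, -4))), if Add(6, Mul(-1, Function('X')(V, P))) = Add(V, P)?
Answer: Rational(-177, 2) ≈ -88.500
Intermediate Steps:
Function('X')(V, P) = Add(6, Mul(-1, P), Mul(-1, V)) (Function('X')(V, P) = Add(6, Mul(-1, Add(V, P))) = Add(6, Mul(-1, Add(P, V))) = Add(6, Add(Mul(-1, P), Mul(-1, V))) = Add(6, Mul(-1, P), Mul(-1, V)))
Mul(Add(-149, 90), Function('t')(Function('X')(6, -4))) = Mul(Add(-149, 90), Mul(6, Pow(Add(6, Mul(-1, -4), Mul(-1, 6)), -1))) = Mul(-59, Mul(6, Pow(Add(6, 4, -6), -1))) = Mul(-59, Mul(6, Pow(4, -1))) = Mul(-59, Mul(6, Rational(1, 4))) = Mul(-59, Rational(3, 2)) = Rational(-177, 2)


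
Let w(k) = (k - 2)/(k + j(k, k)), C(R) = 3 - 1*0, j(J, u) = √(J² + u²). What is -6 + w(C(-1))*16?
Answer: -34/3 + 16*√2/3 ≈ -3.7909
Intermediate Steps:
C(R) = 3 (C(R) = 3 + 0 = 3)
w(k) = (-2 + k)/(k + √2*√(k²)) (w(k) = (k - 2)/(k + √(k² + k²)) = (-2 + k)/(k + √(2*k²)) = (-2 + k)/(k + √2*√(k²)))
-6 + w(C(-1))*16 = -6 + ((-2 + 3)/(3 + √2*√(3²)))*16 = -6 + (1/(3 + √2*√9))*16 = -6 + (1/(3 + √2*3))*16 = -6 + (1/(3 + 3*√2))*16 = -6 + 16/(3 + 3*√2)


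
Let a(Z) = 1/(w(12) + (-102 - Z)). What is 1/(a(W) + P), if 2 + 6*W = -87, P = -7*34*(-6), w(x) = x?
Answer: 451/644022 ≈ 0.00070029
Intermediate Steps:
P = 1428 (P = -238*(-6) = 1428)
W = -89/6 (W = -⅓ + (⅙)*(-87) = -⅓ - 29/2 = -89/6 ≈ -14.833)
a(Z) = 1/(-90 - Z) (a(Z) = 1/(12 + (-102 - Z)) = 1/(-90 - Z))
1/(a(W) + P) = 1/(-1/(90 - 89/6) + 1428) = 1/(-1/451/6 + 1428) = 1/(-1*6/451 + 1428) = 1/(-6/451 + 1428) = 1/(644022/451) = 451/644022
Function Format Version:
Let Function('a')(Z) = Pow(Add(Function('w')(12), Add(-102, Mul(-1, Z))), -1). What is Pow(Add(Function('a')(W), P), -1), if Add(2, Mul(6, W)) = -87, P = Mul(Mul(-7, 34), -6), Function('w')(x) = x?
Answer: Rational(451, 644022) ≈ 0.00070029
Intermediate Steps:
P = 1428 (P = Mul(-238, -6) = 1428)
W = Rational(-89, 6) (W = Add(Rational(-1, 3), Mul(Rational(1, 6), -87)) = Add(Rational(-1, 3), Rational(-29, 2)) = Rational(-89, 6) ≈ -14.833)
Function('a')(Z) = Pow(Add(-90, Mul(-1, Z)), -1) (Function('a')(Z) = Pow(Add(12, Add(-102, Mul(-1, Z))), -1) = Pow(Add(-90, Mul(-1, Z)), -1))
Pow(Add(Function('a')(W), P), -1) = Pow(Add(Mul(-1, Pow(Add(90, Rational(-89, 6)), -1)), 1428), -1) = Pow(Add(Mul(-1, Pow(Rational(451, 6), -1)), 1428), -1) = Pow(Add(Mul(-1, Rational(6, 451)), 1428), -1) = Pow(Add(Rational(-6, 451), 1428), -1) = Pow(Rational(644022, 451), -1) = Rational(451, 644022)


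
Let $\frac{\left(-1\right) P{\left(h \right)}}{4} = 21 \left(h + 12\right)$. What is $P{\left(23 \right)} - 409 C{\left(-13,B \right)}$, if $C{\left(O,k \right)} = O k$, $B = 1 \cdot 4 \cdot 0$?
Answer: $-2940$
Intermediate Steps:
$B = 0$ ($B = 4 \cdot 0 = 0$)
$P{\left(h \right)} = -1008 - 84 h$ ($P{\left(h \right)} = - 4 \cdot 21 \left(h + 12\right) = - 4 \cdot 21 \left(12 + h\right) = - 4 \left(252 + 21 h\right) = -1008 - 84 h$)
$P{\left(23 \right)} - 409 C{\left(-13,B \right)} = \left(-1008 - 1932\right) - 409 \left(\left(-13\right) 0\right) = \left(-1008 - 1932\right) - 0 = -2940 + 0 = -2940$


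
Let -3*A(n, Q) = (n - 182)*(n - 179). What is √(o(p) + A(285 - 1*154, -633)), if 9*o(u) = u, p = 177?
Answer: I*√7167/3 ≈ 28.219*I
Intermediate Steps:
o(u) = u/9
A(n, Q) = -(-182 + n)*(-179 + n)/3 (A(n, Q) = -(n - 182)*(n - 179)/3 = -(-182 + n)*(-179 + n)/3)
√(o(p) + A(285 - 1*154, -633)) = √((⅑)*177 + (-32578/3 - (285 - 1*154)²/3 + 361*(285 - 1*154)/3)) = √(59/3 + (-32578/3 - (285 - 154)²/3 + 361*(285 - 154)/3)) = √(59/3 + (-32578/3 - ⅓*131² + (361/3)*131)) = √(59/3 + (-32578/3 - ⅓*17161 + 47291/3)) = √(59/3 + (-32578/3 - 17161/3 + 47291/3)) = √(59/3 - 816) = √(-2389/3) = I*√7167/3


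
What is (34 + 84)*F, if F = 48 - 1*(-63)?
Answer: 13098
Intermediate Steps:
F = 111 (F = 48 + 63 = 111)
(34 + 84)*F = (34 + 84)*111 = 118*111 = 13098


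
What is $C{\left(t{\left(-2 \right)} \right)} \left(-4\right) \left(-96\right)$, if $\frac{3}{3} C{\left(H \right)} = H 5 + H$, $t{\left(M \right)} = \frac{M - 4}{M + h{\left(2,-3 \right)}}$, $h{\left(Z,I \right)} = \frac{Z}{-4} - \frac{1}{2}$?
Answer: $4608$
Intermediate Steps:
$h{\left(Z,I \right)} = - \frac{1}{2} - \frac{Z}{4}$ ($h{\left(Z,I \right)} = Z \left(- \frac{1}{4}\right) - \frac{1}{2} = - \frac{Z}{4} - \frac{1}{2} = - \frac{1}{2} - \frac{Z}{4}$)
$t{\left(M \right)} = \frac{-4 + M}{-1 + M}$ ($t{\left(M \right)} = \frac{M - 4}{M - 1} = \frac{-4 + M}{M - 1} = \frac{-4 + M}{-1 + M}$)
$C{\left(H \right)} = 6 H$ ($C{\left(H \right)} = H 5 + H = 5 H + H = 6 H$)
$C{\left(t{\left(-2 \right)} \right)} \left(-4\right) \left(-96\right) = 6 \frac{-4 - 2}{-1 - 2} \left(-4\right) \left(-96\right) = 6 \frac{1}{-3} \left(-6\right) \left(-4\right) \left(-96\right) = 6 \left(\left(- \frac{1}{3}\right) \left(-6\right)\right) \left(-4\right) \left(-96\right) = 6 \cdot 2 \left(-4\right) \left(-96\right) = 12 \left(-4\right) \left(-96\right) = \left(-48\right) \left(-96\right) = 4608$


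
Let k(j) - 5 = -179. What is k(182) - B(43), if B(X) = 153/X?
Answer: -7635/43 ≈ -177.56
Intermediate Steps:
k(j) = -174 (k(j) = 5 - 179 = -174)
k(182) - B(43) = -174 - 153/43 = -7635/43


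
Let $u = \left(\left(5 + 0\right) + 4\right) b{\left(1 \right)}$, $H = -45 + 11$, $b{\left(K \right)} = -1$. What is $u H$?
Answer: $306$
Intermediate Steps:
$H = -34$
$u = -9$ ($u = \left(\left(5 + 0\right) + 4\right) \left(-1\right) = \left(5 + 4\right) \left(-1\right) = 9 \left(-1\right) = -9$)
$u H = \left(-9\right) \left(-34\right) = 306$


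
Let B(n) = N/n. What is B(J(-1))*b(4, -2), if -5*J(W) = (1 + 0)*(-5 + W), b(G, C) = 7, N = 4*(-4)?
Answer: -280/3 ≈ -93.333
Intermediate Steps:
N = -16
J(W) = 1 - W/5 (J(W) = -(1 + 0)*(-5 + W)/5 = -(-5 + W)/5 = 1 - W/5)
B(n) = -16/n
B(J(-1))*b(4, -2) = -16/(1 - ⅕*(-1))*7 = -16/(1 + ⅕)*7 = -16/6/5*7 = -16*⅚*7 = -40/3*7 = -280/3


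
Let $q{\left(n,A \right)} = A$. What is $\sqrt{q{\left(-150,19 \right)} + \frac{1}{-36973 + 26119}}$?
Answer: $\frac{5 \sqrt{1105366}}{1206} \approx 4.3589$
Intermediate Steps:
$\sqrt{q{\left(-150,19 \right)} + \frac{1}{-36973 + 26119}} = \sqrt{19 + \frac{1}{-36973 + 26119}} = \sqrt{19 + \frac{1}{-10854}} = \sqrt{19 - \frac{1}{10854}} = \sqrt{\frac{206225}{10854}} = \frac{5 \sqrt{1105366}}{1206}$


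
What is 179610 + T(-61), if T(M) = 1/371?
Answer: 66635311/371 ≈ 1.7961e+5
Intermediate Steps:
T(M) = 1/371
179610 + T(-61) = 179610 + 1/371 = 66635311/371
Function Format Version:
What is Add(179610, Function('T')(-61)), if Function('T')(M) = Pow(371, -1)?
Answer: Rational(66635311, 371) ≈ 1.7961e+5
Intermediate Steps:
Function('T')(M) = Rational(1, 371)
Add(179610, Function('T')(-61)) = Add(179610, Rational(1, 371)) = Rational(66635311, 371)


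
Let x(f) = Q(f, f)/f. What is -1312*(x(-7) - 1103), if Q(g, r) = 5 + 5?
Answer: 10143072/7 ≈ 1.4490e+6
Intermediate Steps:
Q(g, r) = 10
x(f) = 10/f
-1312*(x(-7) - 1103) = -1312*(10/(-7) - 1103) = -1312*(10*(-⅐) - 1103) = -1312*(-10/7 - 1103) = -1312*(-7731/7) = 10143072/7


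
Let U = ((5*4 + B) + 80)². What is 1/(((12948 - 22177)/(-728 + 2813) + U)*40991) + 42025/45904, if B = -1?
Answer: 2199158441295265/2402145599396224 ≈ 0.91550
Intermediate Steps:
U = 9801 (U = ((5*4 - 1) + 80)² = ((20 - 1) + 80)² = (19 + 80)² = 99² = 9801)
1/(((12948 - 22177)/(-728 + 2813) + U)*40991) + 42025/45904 = 1/(((12948 - 22177)/(-728 + 2813) + 9801)*40991) + 42025/45904 = (1/40991)/(-9229/2085 + 9801) + 42025*(1/45904) = (1/40991)/(-9229*1/2085 + 9801) + 42025/45904 = (1/40991)/(-9229/2085 + 9801) + 42025/45904 = (1/40991)/(20425856/2085) + 42025/45904 = (2085/20425856)*(1/40991) + 42025/45904 = 2085/837276263296 + 42025/45904 = 2199158441295265/2402145599396224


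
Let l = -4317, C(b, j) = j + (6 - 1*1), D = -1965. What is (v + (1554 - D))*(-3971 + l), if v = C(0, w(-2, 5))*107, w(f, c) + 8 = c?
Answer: -30939104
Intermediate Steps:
w(f, c) = -8 + c
C(b, j) = 5 + j (C(b, j) = j + (6 - 1) = j + 5 = 5 + j)
v = 214 (v = (5 + (-8 + 5))*107 = (5 - 3)*107 = 2*107 = 214)
(v + (1554 - D))*(-3971 + l) = (214 + (1554 - 1*(-1965)))*(-3971 - 4317) = (214 + (1554 + 1965))*(-8288) = (214 + 3519)*(-8288) = 3733*(-8288) = -30939104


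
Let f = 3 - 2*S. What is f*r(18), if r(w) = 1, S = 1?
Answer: 1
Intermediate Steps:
f = 1 (f = 3 - 2*1 = 3 - 2 = 1)
f*r(18) = 1*1 = 1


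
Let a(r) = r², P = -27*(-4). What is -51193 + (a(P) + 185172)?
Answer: 145643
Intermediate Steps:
P = 108 (P = -1*(-108) = 108)
-51193 + (a(P) + 185172) = -51193 + (108² + 185172) = -51193 + (11664 + 185172) = -51193 + 196836 = 145643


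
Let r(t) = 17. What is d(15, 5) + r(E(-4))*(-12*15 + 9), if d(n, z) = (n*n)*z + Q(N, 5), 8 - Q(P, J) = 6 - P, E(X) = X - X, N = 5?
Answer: -1775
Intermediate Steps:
E(X) = 0
Q(P, J) = 2 + P (Q(P, J) = 8 - (6 - P) = 8 + (-6 + P) = 2 + P)
d(n, z) = 7 + z*n**2 (d(n, z) = (n*n)*z + (2 + 5) = n**2*z + 7 = z*n**2 + 7 = 7 + z*n**2)
d(15, 5) + r(E(-4))*(-12*15 + 9) = (7 + 5*15**2) + 17*(-12*15 + 9) = (7 + 5*225) + 17*(-180 + 9) = (7 + 1125) + 17*(-171) = 1132 - 2907 = -1775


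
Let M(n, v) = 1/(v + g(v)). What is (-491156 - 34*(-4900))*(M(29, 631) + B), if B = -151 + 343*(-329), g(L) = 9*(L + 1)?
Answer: 231744136068716/6319 ≈ 3.6674e+10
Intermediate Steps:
g(L) = 9 + 9*L (g(L) = 9*(1 + L) = 9 + 9*L)
M(n, v) = 1/(9 + 10*v) (M(n, v) = 1/(v + (9 + 9*v)) = 1/(9 + 10*v))
B = -112998 (B = -151 - 112847 = -112998)
(-491156 - 34*(-4900))*(M(29, 631) + B) = (-491156 - 34*(-4900))*(1/(9 + 10*631) - 112998) = (-491156 + 166600)*(1/(9 + 6310) - 112998) = -324556*(1/6319 - 112998) = -324556*(-714034361/6319) = 231744136068716/6319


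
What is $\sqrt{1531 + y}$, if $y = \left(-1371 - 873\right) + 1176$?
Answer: $\sqrt{463} \approx 21.517$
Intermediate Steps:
$y = -1068$ ($y = -2244 + 1176 = -1068$)
$\sqrt{1531 + y} = \sqrt{1531 - 1068} = \sqrt{463}$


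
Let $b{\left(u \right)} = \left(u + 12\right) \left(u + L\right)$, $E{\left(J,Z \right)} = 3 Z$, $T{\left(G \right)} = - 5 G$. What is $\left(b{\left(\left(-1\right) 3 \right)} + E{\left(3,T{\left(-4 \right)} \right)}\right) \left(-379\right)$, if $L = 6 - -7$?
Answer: $-56850$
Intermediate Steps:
$L = 13$ ($L = 6 + 7 = 13$)
$b{\left(u \right)} = \left(12 + u\right) \left(13 + u\right)$ ($b{\left(u \right)} = \left(u + 12\right) \left(u + 13\right) = \left(12 + u\right) \left(13 + u\right)$)
$\left(b{\left(\left(-1\right) 3 \right)} + E{\left(3,T{\left(-4 \right)} \right)}\right) \left(-379\right) = \left(\left(156 + \left(\left(-1\right) 3\right)^{2} + 25 \left(\left(-1\right) 3\right)\right) + 3 \left(\left(-5\right) \left(-4\right)\right)\right) \left(-379\right) = \left(\left(156 + \left(-3\right)^{2} + 25 \left(-3\right)\right) + 3 \cdot 20\right) \left(-379\right) = \left(\left(156 + 9 - 75\right) + 60\right) \left(-379\right) = \left(90 + 60\right) \left(-379\right) = 150 \left(-379\right) = -56850$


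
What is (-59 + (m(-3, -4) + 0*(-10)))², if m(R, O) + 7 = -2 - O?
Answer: 4096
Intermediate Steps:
m(R, O) = -9 - O (m(R, O) = -7 + (-2 - O) = -9 - O)
(-59 + (m(-3, -4) + 0*(-10)))² = (-59 + ((-9 - 1*(-4)) + 0*(-10)))² = (-59 + ((-9 + 4) + 0))² = (-59 + (-5 + 0))² = (-59 - 5)² = (-64)² = 4096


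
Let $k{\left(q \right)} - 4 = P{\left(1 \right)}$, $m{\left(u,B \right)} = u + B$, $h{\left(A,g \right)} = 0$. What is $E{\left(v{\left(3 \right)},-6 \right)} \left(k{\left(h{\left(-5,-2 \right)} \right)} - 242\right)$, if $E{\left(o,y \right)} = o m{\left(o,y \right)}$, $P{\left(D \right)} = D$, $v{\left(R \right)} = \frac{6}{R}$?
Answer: $1896$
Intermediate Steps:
$m{\left(u,B \right)} = B + u$
$E{\left(o,y \right)} = o \left(o + y\right)$ ($E{\left(o,y \right)} = o \left(y + o\right) = o \left(o + y\right)$)
$k{\left(q \right)} = 5$ ($k{\left(q \right)} = 4 + 1 = 5$)
$E{\left(v{\left(3 \right)},-6 \right)} \left(k{\left(h{\left(-5,-2 \right)} \right)} - 242\right) = \frac{6}{3} \left(\frac{6}{3} - 6\right) \left(5 - 242\right) = 6 \cdot \frac{1}{3} \left(6 \cdot \frac{1}{3} - 6\right) \left(-237\right) = 2 \left(2 - 6\right) \left(-237\right) = 2 \left(-4\right) \left(-237\right) = \left(-8\right) \left(-237\right) = 1896$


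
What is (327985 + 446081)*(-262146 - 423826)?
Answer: -530987602152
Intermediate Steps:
(327985 + 446081)*(-262146 - 423826) = 774066*(-685972) = -530987602152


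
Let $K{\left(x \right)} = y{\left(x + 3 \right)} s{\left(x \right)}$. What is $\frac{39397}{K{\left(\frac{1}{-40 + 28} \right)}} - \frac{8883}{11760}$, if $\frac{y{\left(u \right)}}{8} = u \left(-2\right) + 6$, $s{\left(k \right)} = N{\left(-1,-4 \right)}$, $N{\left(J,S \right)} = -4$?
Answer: $- \frac{1034277}{140} \approx -7387.7$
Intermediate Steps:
$s{\left(k \right)} = -4$
$y{\left(u \right)} = 48 - 16 u$ ($y{\left(u \right)} = 8 \left(u \left(-2\right) + 6\right) = 8 \left(- 2 u + 6\right) = 8 \left(6 - 2 u\right) = 48 - 16 u$)
$K{\left(x \right)} = 64 x$ ($K{\left(x \right)} = \left(48 - 16 \left(x + 3\right)\right) \left(-4\right) = \left(48 - 16 \left(3 + x\right)\right) \left(-4\right) = \left(48 - \left(48 + 16 x\right)\right) \left(-4\right) = - 16 x \left(-4\right) = 64 x$)
$\frac{39397}{K{\left(\frac{1}{-40 + 28} \right)}} - \frac{8883}{11760} = \frac{39397}{64 \frac{1}{-40 + 28}} - \frac{8883}{11760} = \frac{39397}{64 \frac{1}{-12}} - \frac{423}{560} = \frac{39397}{64 \left(- \frac{1}{12}\right)} - \frac{423}{560} = \frac{39397}{- \frac{16}{3}} - \frac{423}{560} = 39397 \left(- \frac{3}{16}\right) - \frac{423}{560} = - \frac{118191}{16} - \frac{423}{560} = - \frac{1034277}{140}$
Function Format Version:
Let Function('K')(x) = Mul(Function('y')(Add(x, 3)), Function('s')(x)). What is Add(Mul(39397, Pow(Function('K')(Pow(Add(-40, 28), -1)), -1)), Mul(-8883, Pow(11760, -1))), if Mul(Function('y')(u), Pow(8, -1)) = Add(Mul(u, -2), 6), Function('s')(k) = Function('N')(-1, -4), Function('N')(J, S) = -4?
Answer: Rational(-1034277, 140) ≈ -7387.7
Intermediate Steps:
Function('s')(k) = -4
Function('y')(u) = Add(48, Mul(-16, u)) (Function('y')(u) = Mul(8, Add(Mul(u, -2), 6)) = Mul(8, Add(Mul(-2, u), 6)) = Mul(8, Add(6, Mul(-2, u))) = Add(48, Mul(-16, u)))
Function('K')(x) = Mul(64, x) (Function('K')(x) = Mul(Add(48, Mul(-16, Add(x, 3))), -4) = Mul(Add(48, Mul(-16, Add(3, x))), -4) = Mul(Add(48, Add(-48, Mul(-16, x))), -4) = Mul(Mul(-16, x), -4) = Mul(64, x))
Add(Mul(39397, Pow(Function('K')(Pow(Add(-40, 28), -1)), -1)), Mul(-8883, Pow(11760, -1))) = Add(Mul(39397, Pow(Mul(64, Pow(Add(-40, 28), -1)), -1)), Mul(-8883, Pow(11760, -1))) = Add(Mul(39397, Pow(Mul(64, Pow(-12, -1)), -1)), Mul(-8883, Rational(1, 11760))) = Add(Mul(39397, Pow(Mul(64, Rational(-1, 12)), -1)), Rational(-423, 560)) = Add(Mul(39397, Pow(Rational(-16, 3), -1)), Rational(-423, 560)) = Add(Mul(39397, Rational(-3, 16)), Rational(-423, 560)) = Add(Rational(-118191, 16), Rational(-423, 560)) = Rational(-1034277, 140)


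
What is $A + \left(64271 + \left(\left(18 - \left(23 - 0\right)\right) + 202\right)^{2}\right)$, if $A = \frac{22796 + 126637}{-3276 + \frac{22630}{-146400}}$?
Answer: $\frac{4941828342120}{47962903} \approx 1.0303 \cdot 10^{5}$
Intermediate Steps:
$A = - \frac{2187699120}{47962903}$ ($A = \frac{149433}{-3276 + 22630 \left(- \frac{1}{146400}\right)} = \frac{149433}{-3276 - \frac{2263}{14640}} = \frac{149433}{- \frac{47962903}{14640}} = 149433 \left(- \frac{14640}{47962903}\right) = - \frac{2187699120}{47962903} \approx -45.612$)
$A + \left(64271 + \left(\left(18 - \left(23 - 0\right)\right) + 202\right)^{2}\right) = - \frac{2187699120}{47962903} + \left(64271 + \left(\left(18 - \left(23 - 0\right)\right) + 202\right)^{2}\right) = - \frac{2187699120}{47962903} + \left(64271 + \left(\left(18 - \left(23 + 0\right)\right) + 202\right)^{2}\right) = - \frac{2187699120}{47962903} + \left(64271 + \left(\left(18 - 23\right) + 202\right)^{2}\right) = - \frac{2187699120}{47962903} + \left(64271 + \left(-5 + 202\right)^{2}\right) = - \frac{2187699120}{47962903} + \left(64271 + 197^{2}\right) = - \frac{2187699120}{47962903} + \left(64271 + 38809\right) = - \frac{2187699120}{47962903} + 103080 = \frac{4941828342120}{47962903}$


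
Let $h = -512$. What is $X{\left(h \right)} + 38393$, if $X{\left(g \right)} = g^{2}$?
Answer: $300537$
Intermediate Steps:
$X{\left(h \right)} + 38393 = \left(-512\right)^{2} + 38393 = 262144 + 38393 = 300537$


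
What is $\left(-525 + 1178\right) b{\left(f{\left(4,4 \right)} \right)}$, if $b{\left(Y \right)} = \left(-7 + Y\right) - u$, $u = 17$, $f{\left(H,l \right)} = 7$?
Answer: $-11101$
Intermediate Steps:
$b{\left(Y \right)} = -24 + Y$ ($b{\left(Y \right)} = \left(-7 + Y\right) - 17 = -24 + Y$)
$\left(-525 + 1178\right) b{\left(f{\left(4,4 \right)} \right)} = \left(-525 + 1178\right) \left(-24 + 7\right) = 653 \left(-17\right) = -11101$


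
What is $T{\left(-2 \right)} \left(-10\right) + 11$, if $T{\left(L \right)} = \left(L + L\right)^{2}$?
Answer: $-149$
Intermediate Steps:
$T{\left(L \right)} = 4 L^{2}$ ($T{\left(L \right)} = \left(2 L\right)^{2} = 4 L^{2}$)
$T{\left(-2 \right)} \left(-10\right) + 11 = 4 \left(-2\right)^{2} \left(-10\right) + 11 = 4 \cdot 4 \left(-10\right) + 11 = 16 \left(-10\right) + 11 = -160 + 11 = -149$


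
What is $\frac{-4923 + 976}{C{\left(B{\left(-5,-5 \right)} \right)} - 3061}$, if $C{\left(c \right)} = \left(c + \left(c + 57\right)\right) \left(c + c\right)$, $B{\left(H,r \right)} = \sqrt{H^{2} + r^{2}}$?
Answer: $\frac{11292367}{7535521} + \frac{2249790 \sqrt{2}}{7535521} \approx 1.9208$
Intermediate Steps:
$C{\left(c \right)} = 2 c \left(57 + 2 c\right)$ ($C{\left(c \right)} = \left(c + \left(57 + c\right)\right) 2 c = \left(57 + 2 c\right) 2 c = 2 c \left(57 + 2 c\right)$)
$\frac{-4923 + 976}{C{\left(B{\left(-5,-5 \right)} \right)} - 3061} = \frac{-4923 + 976}{2 \sqrt{\left(-5\right)^{2} + \left(-5\right)^{2}} \left(57 + 2 \sqrt{\left(-5\right)^{2} + \left(-5\right)^{2}}\right) - 3061} = - \frac{3947}{2 \sqrt{25 + 25} \left(57 + 2 \sqrt{25 + 25}\right) - 3061} = - \frac{3947}{2 \sqrt{50} \left(57 + 2 \sqrt{50}\right) - 3061} = - \frac{3947}{2 \cdot 5 \sqrt{2} \left(57 + 2 \cdot 5 \sqrt{2}\right) - 3061} = - \frac{3947}{2 \cdot 5 \sqrt{2} \left(57 + 10 \sqrt{2}\right) - 3061} = - \frac{3947}{10 \sqrt{2} \left(57 + 10 \sqrt{2}\right) - 3061} = - \frac{3947}{-3061 + 10 \sqrt{2} \left(57 + 10 \sqrt{2}\right)}$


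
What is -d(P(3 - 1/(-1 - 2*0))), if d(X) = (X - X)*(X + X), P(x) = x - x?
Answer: 0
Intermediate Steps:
P(x) = 0
d(X) = 0 (d(X) = 0*(2*X) = 0)
-d(P(3 - 1/(-1 - 2*0))) = -1*0 = 0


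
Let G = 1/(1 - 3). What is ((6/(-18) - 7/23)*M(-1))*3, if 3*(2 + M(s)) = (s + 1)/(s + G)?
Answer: 88/23 ≈ 3.8261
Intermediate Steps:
G = -1/2 (G = 1/(-2) = -1/2 ≈ -0.50000)
M(s) = -2 + (1 + s)/(3*(-1/2 + s)) (M(s) = -2 + ((s + 1)/(s - 1/2))/3 = -2 + ((1 + s)/(-1/2 + s))/3 = -2 + (1 + s)/(3*(-1/2 + s)))
((6/(-18) - 7/23)*M(-1))*3 = ((6/(-18) - 7/23)*(2*(4 - 5*(-1))/(3*(-1 + 2*(-1)))))*3 = ((6*(-1/18) - 7*1/23)*(2*(4 + 5)/(3*(-1 - 2))))*3 = ((-1/3 - 7/23)*((2/3)*9/(-3)))*3 = -88*(-1)*9/(207*3)*3 = -44/69*(-2)*3 = (88/69)*3 = 88/23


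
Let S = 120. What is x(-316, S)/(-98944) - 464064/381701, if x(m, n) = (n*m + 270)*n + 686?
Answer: 839173461349/18883511872 ≈ 44.439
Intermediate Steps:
x(m, n) = 686 + n*(270 + m*n) (x(m, n) = (m*n + 270)*n + 686 = (270 + m*n)*n + 686 = n*(270 + m*n) + 686 = 686 + n*(270 + m*n))
x(-316, S)/(-98944) - 464064/381701 = (686 + 270*120 - 316*120²)/(-98944) - 464064/381701 = (686 + 32400 - 316*14400)*(-1/98944) - 464064*1/381701 = (686 + 32400 - 4550400)*(-1/98944) - 464064/381701 = -4517314*(-1/98944) - 464064/381701 = 2258657/49472 - 464064/381701 = 839173461349/18883511872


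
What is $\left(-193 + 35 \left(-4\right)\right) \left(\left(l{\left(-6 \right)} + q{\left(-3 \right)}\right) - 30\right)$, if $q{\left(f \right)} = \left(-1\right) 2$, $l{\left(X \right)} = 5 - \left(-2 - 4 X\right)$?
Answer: $16317$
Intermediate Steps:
$l{\left(X \right)} = 7 + 4 X$ ($l{\left(X \right)} = 5 + \left(2 + 4 X\right) = 7 + 4 X$)
$q{\left(f \right)} = -2$
$\left(-193 + 35 \left(-4\right)\right) \left(\left(l{\left(-6 \right)} + q{\left(-3 \right)}\right) - 30\right) = \left(-193 + 35 \left(-4\right)\right) \left(\left(\left(7 + 4 \left(-6\right)\right) - 2\right) - 30\right) = \left(-193 - 140\right) \left(\left(\left(7 - 24\right) - 2\right) - 30\right) = - 333 \left(\left(-17 - 2\right) - 30\right) = - 333 \left(-19 - 30\right) = \left(-333\right) \left(-49\right) = 16317$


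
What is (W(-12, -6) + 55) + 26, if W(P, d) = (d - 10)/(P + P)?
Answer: 245/3 ≈ 81.667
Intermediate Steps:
W(P, d) = (-10 + d)/(2*P) (W(P, d) = (-10 + d)/((2*P)) = (-10 + d)*(1/(2*P)) = (-10 + d)/(2*P))
(W(-12, -6) + 55) + 26 = ((½)*(-10 - 6)/(-12) + 55) + 26 = ((½)*(-1/12)*(-16) + 55) + 26 = (⅔ + 55) + 26 = 167/3 + 26 = 245/3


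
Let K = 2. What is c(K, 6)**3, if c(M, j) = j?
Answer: 216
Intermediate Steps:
c(K, 6)**3 = 6**3 = 216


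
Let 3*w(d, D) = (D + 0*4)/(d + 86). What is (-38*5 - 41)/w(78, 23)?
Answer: -113652/23 ≈ -4941.4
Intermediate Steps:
w(d, D) = D/(3*(86 + d)) (w(d, D) = ((D + 0*4)/(d + 86))/3 = ((D + 0)/(86 + d))/3 = (D/(86 + d))/3 = D/(3*(86 + d)))
(-38*5 - 41)/w(78, 23) = (-38*5 - 41)/(((1/3)*23/(86 + 78))) = (-190 - 41)/(((1/3)*23/164)) = -231/((1/3)*23*(1/164)) = -231/23/492 = -231*492/23 = -113652/23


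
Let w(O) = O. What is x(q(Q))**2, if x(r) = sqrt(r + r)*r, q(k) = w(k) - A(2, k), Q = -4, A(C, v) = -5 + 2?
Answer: -2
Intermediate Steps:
A(C, v) = -3
q(k) = 3 + k (q(k) = k - 1*(-3) = k + 3 = 3 + k)
x(r) = sqrt(2)*r**(3/2) (x(r) = sqrt(2*r)*r = (sqrt(2)*sqrt(r))*r = sqrt(2)*r**(3/2))
x(q(Q))**2 = (sqrt(2)*(3 - 4)**(3/2))**2 = (sqrt(2)*(-1)**(3/2))**2 = (sqrt(2)*(-I))**2 = (-I*sqrt(2))**2 = -2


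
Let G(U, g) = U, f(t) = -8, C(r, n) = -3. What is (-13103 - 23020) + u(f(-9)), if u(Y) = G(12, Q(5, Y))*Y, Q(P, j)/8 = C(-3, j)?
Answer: -36219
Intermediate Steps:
Q(P, j) = -24 (Q(P, j) = 8*(-3) = -24)
u(Y) = 12*Y
(-13103 - 23020) + u(f(-9)) = (-13103 - 23020) + 12*(-8) = -36123 - 96 = -36219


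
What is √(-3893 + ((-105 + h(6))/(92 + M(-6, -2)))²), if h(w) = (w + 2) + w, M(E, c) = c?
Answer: I*√31525019/90 ≈ 62.386*I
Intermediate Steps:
h(w) = 2 + 2*w (h(w) = (2 + w) + w = 2 + 2*w)
√(-3893 + ((-105 + h(6))/(92 + M(-6, -2)))²) = √(-3893 + ((-105 + (2 + 2*6))/(92 - 2))²) = √(-3893 + ((-105 + (2 + 12))/90)²) = √(-3893 + ((-105 + 14)*(1/90))²) = √(-3893 + (-91*1/90)²) = √(-3893 + (-91/90)²) = √(-3893 + 8281/8100) = √(-31525019/8100) = I*√31525019/90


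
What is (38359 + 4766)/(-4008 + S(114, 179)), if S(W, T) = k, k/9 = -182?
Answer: -14375/1882 ≈ -7.6382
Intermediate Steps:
k = -1638 (k = 9*(-182) = -1638)
S(W, T) = -1638
(38359 + 4766)/(-4008 + S(114, 179)) = (38359 + 4766)/(-4008 - 1638) = 43125/(-5646) = 43125*(-1/5646) = -14375/1882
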